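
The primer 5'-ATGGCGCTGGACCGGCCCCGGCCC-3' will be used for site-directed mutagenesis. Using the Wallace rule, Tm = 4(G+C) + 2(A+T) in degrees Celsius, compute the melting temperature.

88°C

A=2, T=2, C=11, G=9
So N_AT = 4 and N_GC = 20.
Tm = 2(4) + 4(20) = 8 + 80 = 88°C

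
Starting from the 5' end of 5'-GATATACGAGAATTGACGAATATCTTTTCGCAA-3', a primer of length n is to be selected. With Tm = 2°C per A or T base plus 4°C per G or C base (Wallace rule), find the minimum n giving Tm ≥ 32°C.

n = 12

First 11 bases: GATATACGAGA → Tm = 30°C (< 32°C)
First 12 bases: GATATACGAGAA → Tm = 32°C (≥ 32°C)
Since every base adds ≥2°C, Tm only increases with n, so the threshold is first crossed at n = 12.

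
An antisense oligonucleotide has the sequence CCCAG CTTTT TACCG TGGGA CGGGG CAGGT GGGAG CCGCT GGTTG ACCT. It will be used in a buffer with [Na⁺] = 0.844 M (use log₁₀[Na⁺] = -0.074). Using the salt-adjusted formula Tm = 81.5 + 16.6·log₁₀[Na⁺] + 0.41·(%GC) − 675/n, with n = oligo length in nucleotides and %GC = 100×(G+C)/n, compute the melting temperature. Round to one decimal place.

93.3°C

Length n = 49. C=13, T=11, G=19, A=6
G+C = 32, so %GC = 32/49 × 100 = 65.306%
Salt term: 16.6 × (-0.074) = -1.228
GC term: 0.41 × 65.306 = 26.775; length term: −675/49 = −13.776
Tm = 81.5 + (-1.228) + 26.775 − 13.776 = 93.271 → 93.3°C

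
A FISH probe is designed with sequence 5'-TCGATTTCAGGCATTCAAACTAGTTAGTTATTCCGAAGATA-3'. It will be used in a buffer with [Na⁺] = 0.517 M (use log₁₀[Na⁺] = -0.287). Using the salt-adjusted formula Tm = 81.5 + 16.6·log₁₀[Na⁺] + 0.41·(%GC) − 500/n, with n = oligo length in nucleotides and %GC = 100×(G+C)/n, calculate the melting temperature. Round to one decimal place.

78.5°C

Length n = 41. Scanning the sequence gives T=14, A=13, C=7, G=7.
G+C = 14, so %GC = 14/41 × 100 = 34.146%
Salt term: 16.6 × (-0.287) = -4.764
GC term: 0.41 × 34.146 = 14; length term: −500/41 = −12.195
Tm = 81.5 + (-4.764) + 14 − 12.195 = 78.541 → 78.5°C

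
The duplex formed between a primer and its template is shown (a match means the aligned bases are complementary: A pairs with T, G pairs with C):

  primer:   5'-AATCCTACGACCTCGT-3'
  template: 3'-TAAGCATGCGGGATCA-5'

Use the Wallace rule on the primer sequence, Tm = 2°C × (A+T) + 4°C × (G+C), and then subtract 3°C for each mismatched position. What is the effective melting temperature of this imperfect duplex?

Primer base counts: A=4, T=4, G=2, C=6 → A+T=8, G+C=8
Perfect-match Tm = 2(8) + 4(8) = 16 + 32 = 48°C
Mismatches (positions where the bases are not complementary): 4 (at positions 2, 5, 10, 14)
Effective Tm = 48 − 4×3 = 48 − 12 = 36°C

36°C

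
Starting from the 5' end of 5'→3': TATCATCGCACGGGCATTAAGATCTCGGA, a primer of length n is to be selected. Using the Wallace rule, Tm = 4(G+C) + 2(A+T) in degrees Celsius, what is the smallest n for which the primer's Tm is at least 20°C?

First 7 bases: TATCATC → Tm = 18°C (< 20°C)
First 8 bases: TATCATCG → Tm = 22°C (≥ 20°C)
Each additional base adds 2°C (A/T) or 4°C (G/C), so Tm is non-decreasing in n; n = 8 is the first length to reach 20°C.

n = 8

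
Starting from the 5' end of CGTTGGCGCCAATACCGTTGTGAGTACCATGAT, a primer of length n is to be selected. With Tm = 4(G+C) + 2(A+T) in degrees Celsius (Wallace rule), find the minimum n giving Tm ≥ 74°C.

First 23 bases: CGTTGGCGCCAATACCGTTGTGA → Tm = 72°C (< 74°C)
First 24 bases: CGTTGGCGCCAATACCGTTGTGAG → Tm = 76°C (≥ 74°C)
Since every base adds ≥2°C, Tm only increases with n, so the threshold is first crossed at n = 24.

n = 24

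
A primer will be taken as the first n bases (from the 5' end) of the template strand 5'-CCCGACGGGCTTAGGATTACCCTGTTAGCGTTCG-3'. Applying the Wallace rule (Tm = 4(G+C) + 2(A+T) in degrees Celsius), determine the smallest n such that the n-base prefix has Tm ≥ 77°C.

n = 24

First 23 bases: CCCGACGGGCTTAGGATTACCCT → Tm = 74°C (< 77°C)
First 24 bases: CCCGACGGGCTTAGGATTACCCTG → Tm = 78°C (≥ 77°C)
Each additional base adds 2°C (A/T) or 4°C (G/C), so Tm is non-decreasing in n; n = 24 is the first length to reach 77°C.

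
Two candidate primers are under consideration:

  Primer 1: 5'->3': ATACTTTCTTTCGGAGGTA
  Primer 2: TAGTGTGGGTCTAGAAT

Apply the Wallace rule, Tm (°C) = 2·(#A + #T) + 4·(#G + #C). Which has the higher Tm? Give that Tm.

Primer 1, 52°C

Primer 1: A+T=12, G+C=7 → Tm = 2(12)+4(7) = 52°C
Primer 2: A+T=10, G+C=7 → Tm = 2(10)+4(7) = 48°C
52°C vs 48°C → primer 1 is higher.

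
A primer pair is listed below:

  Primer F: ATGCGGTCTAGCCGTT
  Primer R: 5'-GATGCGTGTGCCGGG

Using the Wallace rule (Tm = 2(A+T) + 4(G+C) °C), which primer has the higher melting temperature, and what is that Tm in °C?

Primer R, 52°C

Primer F: A+T=7, G+C=9 → Tm = 2(7)+4(9) = 50°C
Primer R: A+T=4, G+C=11 → Tm = 2(4)+4(11) = 52°C
50°C vs 52°C → primer R is higher.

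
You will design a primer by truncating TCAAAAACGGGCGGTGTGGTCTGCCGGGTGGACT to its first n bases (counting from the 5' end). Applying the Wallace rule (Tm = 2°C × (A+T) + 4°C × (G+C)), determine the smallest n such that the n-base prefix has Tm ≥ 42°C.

First 13 bases: TCAAAAACGGGCG → Tm = 40°C (< 42°C)
First 14 bases: TCAAAAACGGGCGG → Tm = 44°C (≥ 42°C)
Since every base adds ≥2°C, Tm only increases with n, so the threshold is first crossed at n = 14.

n = 14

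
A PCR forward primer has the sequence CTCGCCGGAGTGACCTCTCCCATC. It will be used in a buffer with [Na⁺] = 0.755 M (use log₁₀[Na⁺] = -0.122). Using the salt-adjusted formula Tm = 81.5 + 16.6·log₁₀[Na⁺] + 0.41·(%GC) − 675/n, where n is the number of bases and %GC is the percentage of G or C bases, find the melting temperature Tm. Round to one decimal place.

Length n = 24. Base counts: G=5, C=11, T=5, A=3
G+C = 16, so %GC = 16/24 × 100 = 66.667%
Salt term: 16.6 × (-0.122) = -2.025
GC term: 0.41 × 66.667 = 27.333; length term: −675/24 = −28.125
Tm = 81.5 + (-2.025) + 27.333 − 28.125 = 78.683 → 78.7°C

78.7°C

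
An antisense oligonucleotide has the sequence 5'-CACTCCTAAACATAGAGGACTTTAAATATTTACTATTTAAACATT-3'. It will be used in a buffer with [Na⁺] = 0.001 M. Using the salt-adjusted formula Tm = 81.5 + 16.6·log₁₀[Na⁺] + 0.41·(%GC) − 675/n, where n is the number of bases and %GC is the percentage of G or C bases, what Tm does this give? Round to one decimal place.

Length n = 45. Counting bases: C=8, T=16, A=18, G=3
G+C = 11, so %GC = 11/45 × 100 = 24.444%
Salt term: 16.6 × (-3) = -49.8
GC term: 0.41 × 24.444 = 10.022; length term: −675/45 = −15
Tm = 81.5 + (-49.8) + 10.022 − 15 = 26.722 → 26.7°C

26.7°C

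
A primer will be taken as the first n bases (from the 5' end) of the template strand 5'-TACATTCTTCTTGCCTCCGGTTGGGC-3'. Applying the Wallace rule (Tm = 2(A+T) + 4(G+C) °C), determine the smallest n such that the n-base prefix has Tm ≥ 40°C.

n = 15

First 14 bases: TACATTCTTCTTGC → Tm = 38°C (< 40°C)
First 15 bases: TACATTCTTCTTGCC → Tm = 42°C (≥ 40°C)
Each additional base adds 2°C (A/T) or 4°C (G/C), so Tm is non-decreasing in n; n = 15 is the first length to reach 40°C.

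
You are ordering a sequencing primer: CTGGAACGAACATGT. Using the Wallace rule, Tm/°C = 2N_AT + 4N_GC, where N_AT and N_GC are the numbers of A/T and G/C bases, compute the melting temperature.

Counting bases: A=5, C=3, G=4, T=3
A+T = 8, G+C = 7
Tm = 4·7 + 2·8 = 28 + 16 = 44°C

44°C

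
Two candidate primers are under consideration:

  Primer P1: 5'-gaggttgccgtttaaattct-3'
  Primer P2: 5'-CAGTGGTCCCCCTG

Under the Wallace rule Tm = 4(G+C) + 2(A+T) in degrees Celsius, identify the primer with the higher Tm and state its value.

Primer P1: A+T=12, G+C=8 → Tm = 2(12)+4(8) = 56°C
Primer P2: A+T=4, G+C=10 → Tm = 2(4)+4(10) = 48°C
56°C vs 48°C → primer P1 is higher.

Primer P1, 56°C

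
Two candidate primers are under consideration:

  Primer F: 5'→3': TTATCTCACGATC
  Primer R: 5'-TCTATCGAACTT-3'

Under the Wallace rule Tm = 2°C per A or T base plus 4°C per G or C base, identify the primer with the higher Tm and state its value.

Primer F, 36°C

Primer F: A+T=8, G+C=5 → Tm = 2(8)+4(5) = 36°C
Primer R: A+T=8, G+C=4 → Tm = 2(8)+4(4) = 32°C
36°C vs 32°C → primer F is higher.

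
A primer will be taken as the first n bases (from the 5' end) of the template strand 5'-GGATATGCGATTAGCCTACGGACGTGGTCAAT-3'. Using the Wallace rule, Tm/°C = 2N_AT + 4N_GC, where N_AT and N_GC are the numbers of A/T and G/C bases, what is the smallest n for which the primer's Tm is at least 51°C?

n = 18

First 17 bases: GGATATGCGATTAGCCT → Tm = 50°C (< 51°C)
First 18 bases: GGATATGCGATTAGCCTA → Tm = 52°C (≥ 51°C)
Each additional base adds 2°C (A/T) or 4°C (G/C), so Tm is non-decreasing in n; n = 18 is the first length to reach 51°C.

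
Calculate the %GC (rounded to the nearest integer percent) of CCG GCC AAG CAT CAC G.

69%

Counting bases: C=7, T=1, G=4, A=4
G+C = 4 + 7 = 11 out of 16 bases
%GC = 11/16 × 100 = 68.75% ≈ 69%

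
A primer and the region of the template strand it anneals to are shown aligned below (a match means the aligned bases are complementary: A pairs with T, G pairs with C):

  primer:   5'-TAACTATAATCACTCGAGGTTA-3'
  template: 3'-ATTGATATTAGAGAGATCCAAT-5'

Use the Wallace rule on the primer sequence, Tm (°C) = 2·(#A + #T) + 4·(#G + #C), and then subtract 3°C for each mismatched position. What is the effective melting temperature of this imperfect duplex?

Primer base counts: A=8, T=7, G=3, C=4 → A+T=15, G+C=7
Perfect-match Tm = 2(15) + 4(7) = 30 + 28 = 58°C
Mismatches (positions where the bases are not complementary): 2 (at positions 12, 16)
Effective Tm = 58 − 2×3 = 58 − 6 = 52°C

52°C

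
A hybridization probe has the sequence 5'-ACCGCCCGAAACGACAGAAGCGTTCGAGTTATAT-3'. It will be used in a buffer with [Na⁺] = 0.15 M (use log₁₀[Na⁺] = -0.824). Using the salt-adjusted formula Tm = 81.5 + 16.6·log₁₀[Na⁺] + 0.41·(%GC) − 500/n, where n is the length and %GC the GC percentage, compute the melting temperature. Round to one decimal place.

Length n = 34. A=11, C=9, G=8, T=6
G+C = 17, so %GC = 17/34 × 100 = 50%
Salt term: 16.6 × (-0.824) = -13.678
GC term: 0.41 × 50 = 20.5; length term: −500/34 = −14.706
Tm = 81.5 + (-13.678) + 20.5 − 14.706 = 73.616 → 73.6°C

73.6°C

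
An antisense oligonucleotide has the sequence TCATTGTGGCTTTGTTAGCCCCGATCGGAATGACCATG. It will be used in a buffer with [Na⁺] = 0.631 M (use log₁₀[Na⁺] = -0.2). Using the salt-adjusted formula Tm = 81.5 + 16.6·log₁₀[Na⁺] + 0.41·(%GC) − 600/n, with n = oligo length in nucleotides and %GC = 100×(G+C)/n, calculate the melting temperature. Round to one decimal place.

82.9°C

Length n = 38. Base counts: T=12, C=9, G=10, A=7
G+C = 19, so %GC = 19/38 × 100 = 50%
Salt term: 16.6 × (-0.2) = -3.32
GC term: 0.41 × 50 = 20.5; length term: −600/38 = −15.789
Tm = 81.5 + (-3.32) + 20.5 − 15.789 = 82.891 → 82.9°C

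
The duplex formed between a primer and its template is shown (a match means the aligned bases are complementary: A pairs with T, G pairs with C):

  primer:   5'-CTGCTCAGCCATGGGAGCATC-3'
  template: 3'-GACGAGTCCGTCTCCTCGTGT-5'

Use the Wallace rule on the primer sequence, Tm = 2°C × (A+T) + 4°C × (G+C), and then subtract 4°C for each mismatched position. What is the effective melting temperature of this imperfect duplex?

48°C

Primer base counts: A=4, T=4, G=6, C=7 → A+T=8, G+C=13
Perfect-match Tm = 2(8) + 4(13) = 16 + 52 = 68°C
Mismatches (positions where the bases are not complementary): 5 (at positions 9, 12, 13, 20, 21)
Effective Tm = 68 − 5×4 = 68 − 20 = 48°C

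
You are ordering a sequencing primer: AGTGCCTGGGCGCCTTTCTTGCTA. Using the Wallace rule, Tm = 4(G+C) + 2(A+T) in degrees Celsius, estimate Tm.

76°C

Scanning the sequence gives T=8, C=7, A=2, G=7.
AT pairs contribute 10, GC pairs contribute 14.
Tm = 2(10) + 4(14) = 20 + 56 = 76°C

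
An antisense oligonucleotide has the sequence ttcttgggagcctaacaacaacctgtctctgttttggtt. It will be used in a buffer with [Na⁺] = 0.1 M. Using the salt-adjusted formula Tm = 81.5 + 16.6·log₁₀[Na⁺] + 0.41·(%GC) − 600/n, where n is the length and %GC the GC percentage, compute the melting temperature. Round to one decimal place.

Length n = 39. Scanning the sequence gives A=7, G=8, T=15, C=9.
G+C = 17, so %GC = 17/39 × 100 = 43.59%
Salt term: 16.6 × (-1) = -16.6
GC term: 0.41 × 43.59 = 17.872; length term: −600/39 = −15.385
Tm = 81.5 + (-16.6) + 17.872 − 15.385 = 67.387 → 67.4°C

67.4°C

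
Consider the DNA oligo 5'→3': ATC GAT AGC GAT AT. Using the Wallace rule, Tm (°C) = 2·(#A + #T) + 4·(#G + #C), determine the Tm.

38°C

C=2, G=3, T=4, A=5
A+T = 9, G+C = 5
Tm = 2(9) + 4(5) = 18 + 20 = 38°C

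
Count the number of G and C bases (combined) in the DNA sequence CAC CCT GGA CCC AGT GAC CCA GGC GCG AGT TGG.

23

Counting bases: C=12, G=11, A=6, T=4
G+C = 11 + 12 = 23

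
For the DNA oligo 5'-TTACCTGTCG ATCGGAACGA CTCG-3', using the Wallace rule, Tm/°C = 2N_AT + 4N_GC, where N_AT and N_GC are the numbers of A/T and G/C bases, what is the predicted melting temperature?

Counting bases: T=6, A=5, G=6, C=7
AT pairs contribute 11, GC pairs contribute 13.
Tm = 2(11) + 4(13) = 22 + 52 = 74°C

74°C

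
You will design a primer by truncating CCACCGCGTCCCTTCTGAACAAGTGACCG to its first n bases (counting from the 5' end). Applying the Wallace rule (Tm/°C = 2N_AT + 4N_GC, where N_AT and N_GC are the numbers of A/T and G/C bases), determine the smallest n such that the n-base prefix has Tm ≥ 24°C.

First 6 bases: CCACCG → Tm = 22°C (< 24°C)
First 7 bases: CCACCGC → Tm = 26°C (≥ 24°C)
Since every base adds ≥2°C, Tm only increases with n, so the threshold is first crossed at n = 7.

n = 7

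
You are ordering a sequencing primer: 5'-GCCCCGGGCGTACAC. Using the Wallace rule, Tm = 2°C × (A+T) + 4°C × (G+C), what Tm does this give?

54°C

Counting bases: T=1, C=7, G=5, A=2
So N_AT = 3 and N_GC = 12.
Tm = 2×3 + 4×12 = 54°C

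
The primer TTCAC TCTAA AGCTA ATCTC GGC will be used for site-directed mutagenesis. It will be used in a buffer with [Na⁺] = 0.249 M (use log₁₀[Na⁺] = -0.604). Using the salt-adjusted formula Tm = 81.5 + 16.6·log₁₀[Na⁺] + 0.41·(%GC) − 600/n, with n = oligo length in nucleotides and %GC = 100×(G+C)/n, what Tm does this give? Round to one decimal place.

Length n = 23. Base counts: A=6, G=3, C=7, T=7
G+C = 10, so %GC = 10/23 × 100 = 43.478%
Salt term: 16.6 × (-0.604) = -10.026
GC term: 0.41 × 43.478 = 17.826; length term: −600/23 = −26.087
Tm = 81.5 + (-10.026) + 17.826 − 26.087 = 63.213 → 63.2°C

63.2°C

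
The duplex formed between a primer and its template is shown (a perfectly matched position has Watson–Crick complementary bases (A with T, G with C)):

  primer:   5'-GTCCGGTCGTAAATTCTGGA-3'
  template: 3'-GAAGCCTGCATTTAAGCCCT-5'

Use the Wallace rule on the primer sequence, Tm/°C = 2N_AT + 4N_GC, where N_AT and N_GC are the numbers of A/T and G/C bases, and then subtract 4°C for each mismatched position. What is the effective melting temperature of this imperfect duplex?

Primer base counts: A=4, T=6, G=6, C=4 → A+T=10, G+C=10
Perfect-match Tm = 2(10) + 4(10) = 20 + 40 = 60°C
Mismatches (positions where the bases are not complementary): 4 (at positions 1, 3, 7, 17)
Effective Tm = 60 − 4×4 = 60 − 16 = 44°C

44°C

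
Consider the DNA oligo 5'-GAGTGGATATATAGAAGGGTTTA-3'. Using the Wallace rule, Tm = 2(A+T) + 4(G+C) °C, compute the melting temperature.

62°C

Base counts: A=8, C=0, T=7, G=8
AT pairs contribute 15, GC pairs contribute 8.
Tm = 2×15 + 4×8 = 62°C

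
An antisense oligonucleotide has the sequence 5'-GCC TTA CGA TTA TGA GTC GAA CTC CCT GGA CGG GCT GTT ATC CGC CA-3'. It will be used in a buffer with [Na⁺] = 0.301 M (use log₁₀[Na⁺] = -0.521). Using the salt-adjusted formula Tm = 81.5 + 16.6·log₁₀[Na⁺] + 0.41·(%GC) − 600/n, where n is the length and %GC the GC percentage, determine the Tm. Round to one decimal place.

Length n = 47. Counting bases: G=12, T=12, A=9, C=14
G+C = 26, so %GC = 26/47 × 100 = 55.319%
Salt term: 16.6 × (-0.521) = -8.649
GC term: 0.41 × 55.319 = 22.681; length term: −600/47 = −12.766
Tm = 81.5 + (-8.649) + 22.681 − 12.766 = 82.766 → 82.8°C

82.8°C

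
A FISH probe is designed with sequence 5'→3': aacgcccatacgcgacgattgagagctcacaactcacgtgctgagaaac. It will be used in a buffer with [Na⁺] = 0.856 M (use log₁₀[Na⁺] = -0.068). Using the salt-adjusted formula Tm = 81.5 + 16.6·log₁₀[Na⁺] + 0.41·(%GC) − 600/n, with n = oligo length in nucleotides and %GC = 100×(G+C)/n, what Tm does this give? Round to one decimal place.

89.9°C

Length n = 49. Counting bases: G=11, T=7, C=15, A=16
G+C = 26, so %GC = 26/49 × 100 = 53.061%
Salt term: 16.6 × (-0.068) = -1.129
GC term: 0.41 × 53.061 = 21.755; length term: −600/49 = −12.245
Tm = 81.5 + (-1.129) + 21.755 − 12.245 = 89.881 → 89.9°C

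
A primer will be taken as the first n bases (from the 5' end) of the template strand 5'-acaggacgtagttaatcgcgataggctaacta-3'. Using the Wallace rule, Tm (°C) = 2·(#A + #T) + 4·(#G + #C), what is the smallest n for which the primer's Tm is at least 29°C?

First 9 bases: ACAGGACGT → Tm = 28°C (< 29°C)
First 10 bases: ACAGGACGTA → Tm = 30°C (≥ 29°C)
Since every base adds ≥2°C, Tm only increases with n, so the threshold is first crossed at n = 10.

n = 10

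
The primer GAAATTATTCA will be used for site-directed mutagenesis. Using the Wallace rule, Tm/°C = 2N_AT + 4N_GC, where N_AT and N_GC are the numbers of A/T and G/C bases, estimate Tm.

Base counts: T=4, C=1, G=1, A=5
A+T = 9, G+C = 2
Tm = 2×9 + 4×2 = 26°C

26°C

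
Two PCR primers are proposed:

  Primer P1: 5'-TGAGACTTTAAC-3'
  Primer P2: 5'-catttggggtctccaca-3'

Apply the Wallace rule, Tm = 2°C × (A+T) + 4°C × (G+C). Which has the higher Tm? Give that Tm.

Primer P1: A+T=8, G+C=4 → Tm = 2(8)+4(4) = 32°C
Primer P2: A+T=8, G+C=9 → Tm = 2(8)+4(9) = 52°C
32°C vs 52°C → primer P2 is higher.

Primer P2, 52°C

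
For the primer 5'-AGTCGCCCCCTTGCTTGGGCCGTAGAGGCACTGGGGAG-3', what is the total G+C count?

26

Counting bases: T=7, A=5, G=15, C=11
Total G or C: 15 + 11 = 26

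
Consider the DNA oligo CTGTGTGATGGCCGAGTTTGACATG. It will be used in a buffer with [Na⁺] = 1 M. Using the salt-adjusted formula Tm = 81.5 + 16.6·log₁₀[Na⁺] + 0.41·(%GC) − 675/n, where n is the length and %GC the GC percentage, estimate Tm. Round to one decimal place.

Length n = 25. Scanning the sequence gives C=4, T=8, G=9, A=4.
G+C = 13, so %GC = 13/25 × 100 = 52%
Salt term: 16.6 × (0) = 0
GC term: 0.41 × 52 = 21.32; length term: −675/25 = −27
Tm = 81.5 + (0) + 21.32 − 27 = 75.82 → 75.8°C

75.8°C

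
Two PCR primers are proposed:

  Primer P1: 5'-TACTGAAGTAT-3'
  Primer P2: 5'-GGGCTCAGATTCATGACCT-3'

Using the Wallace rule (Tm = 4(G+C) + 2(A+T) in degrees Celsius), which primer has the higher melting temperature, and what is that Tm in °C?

Primer P1: A+T=8, G+C=3 → Tm = 2(8)+4(3) = 28°C
Primer P2: A+T=9, G+C=10 → Tm = 2(9)+4(10) = 58°C
28°C vs 58°C → primer P2 is higher.

Primer P2, 58°C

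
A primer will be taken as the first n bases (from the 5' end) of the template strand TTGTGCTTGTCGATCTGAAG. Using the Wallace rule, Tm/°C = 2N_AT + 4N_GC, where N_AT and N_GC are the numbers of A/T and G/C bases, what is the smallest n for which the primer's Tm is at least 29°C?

n = 11

First 10 bases: TTGTGCTTGT → Tm = 28°C (< 29°C)
First 11 bases: TTGTGCTTGTC → Tm = 32°C (≥ 29°C)
Since every base adds ≥2°C, Tm only increases with n, so the threshold is first crossed at n = 11.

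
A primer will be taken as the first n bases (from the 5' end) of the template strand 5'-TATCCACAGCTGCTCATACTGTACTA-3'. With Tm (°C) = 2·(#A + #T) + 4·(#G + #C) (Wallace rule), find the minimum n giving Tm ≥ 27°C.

n = 10

First 9 bases: TATCCACAG → Tm = 26°C (< 27°C)
First 10 bases: TATCCACAGC → Tm = 30°C (≥ 27°C)
Each additional base adds 2°C (A/T) or 4°C (G/C), so Tm is non-decreasing in n; n = 10 is the first length to reach 27°C.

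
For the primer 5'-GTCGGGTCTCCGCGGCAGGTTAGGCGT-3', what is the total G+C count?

19

Scanning the sequence gives A=2, T=6, G=12, C=7.
Total G or C: 12 + 7 = 19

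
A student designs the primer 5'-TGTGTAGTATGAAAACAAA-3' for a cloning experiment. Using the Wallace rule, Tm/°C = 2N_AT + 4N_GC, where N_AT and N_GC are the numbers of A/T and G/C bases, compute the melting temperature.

Base counts: A=9, T=5, C=1, G=4
A+T = 14, G+C = 5
Tm = 4·5 + 2·14 = 20 + 28 = 48°C

48°C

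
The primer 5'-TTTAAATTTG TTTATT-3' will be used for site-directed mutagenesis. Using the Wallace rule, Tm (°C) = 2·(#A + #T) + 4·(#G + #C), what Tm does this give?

34°C

T=11, A=4, G=1, C=0
A+T = 15, G+C = 1
Tm = 4·1 + 2·15 = 4 + 30 = 34°C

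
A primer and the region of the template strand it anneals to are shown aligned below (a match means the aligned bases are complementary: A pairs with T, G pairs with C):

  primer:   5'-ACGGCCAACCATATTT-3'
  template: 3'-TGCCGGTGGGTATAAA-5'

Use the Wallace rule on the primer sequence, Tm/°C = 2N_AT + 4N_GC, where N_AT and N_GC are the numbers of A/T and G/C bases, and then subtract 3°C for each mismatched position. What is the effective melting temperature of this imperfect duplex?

43°C

Primer base counts: A=5, T=4, G=2, C=5 → A+T=9, G+C=7
Perfect-match Tm = 2(9) + 4(7) = 18 + 28 = 46°C
Mismatches (positions where the bases are not complementary): 1 (at position 8)
Effective Tm = 46 − 1×3 = 46 − 3 = 43°C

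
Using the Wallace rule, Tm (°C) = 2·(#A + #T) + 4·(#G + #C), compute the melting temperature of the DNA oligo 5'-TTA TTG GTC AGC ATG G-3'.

Scanning the sequence gives A=3, C=2, G=5, T=6.
AT pairs contribute 9, GC pairs contribute 7.
Tm = 2×9 + 4×7 = 46°C

46°C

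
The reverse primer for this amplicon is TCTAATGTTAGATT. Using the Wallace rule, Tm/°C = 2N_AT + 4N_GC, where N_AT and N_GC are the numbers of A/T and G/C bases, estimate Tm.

34°C

G=2, T=7, C=1, A=4
AT pairs contribute 11, GC pairs contribute 3.
Tm = 2×11 + 4×3 = 34°C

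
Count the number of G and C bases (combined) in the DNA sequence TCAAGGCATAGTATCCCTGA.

9

Scanning the sequence gives T=5, G=4, A=6, C=5.
Total G or C: 4 + 5 = 9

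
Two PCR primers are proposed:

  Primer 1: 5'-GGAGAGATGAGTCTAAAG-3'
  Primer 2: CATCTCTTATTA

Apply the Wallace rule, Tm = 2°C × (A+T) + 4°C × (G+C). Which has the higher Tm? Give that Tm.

Primer 1, 52°C

Primer 1: A+T=10, G+C=8 → Tm = 2(10)+4(8) = 52°C
Primer 2: A+T=9, G+C=3 → Tm = 2(9)+4(3) = 30°C
52°C vs 30°C → primer 1 is higher.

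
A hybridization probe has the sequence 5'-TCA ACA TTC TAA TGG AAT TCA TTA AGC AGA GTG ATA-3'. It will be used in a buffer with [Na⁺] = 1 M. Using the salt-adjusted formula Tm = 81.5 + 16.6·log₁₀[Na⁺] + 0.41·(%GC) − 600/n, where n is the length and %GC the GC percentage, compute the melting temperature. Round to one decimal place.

77.4°C

Length n = 36. A=14, T=11, C=5, G=6
G+C = 11, so %GC = 11/36 × 100 = 30.556%
Salt term: 16.6 × (0) = 0
GC term: 0.41 × 30.556 = 12.528; length term: −600/36 = −16.667
Tm = 81.5 + (0) + 12.528 − 16.667 = 77.361 → 77.4°C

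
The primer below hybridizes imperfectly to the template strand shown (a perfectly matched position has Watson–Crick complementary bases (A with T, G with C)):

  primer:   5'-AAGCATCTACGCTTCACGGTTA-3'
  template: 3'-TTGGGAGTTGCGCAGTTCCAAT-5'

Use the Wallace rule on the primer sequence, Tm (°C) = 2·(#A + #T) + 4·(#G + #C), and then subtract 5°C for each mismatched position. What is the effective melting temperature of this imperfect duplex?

39°C

Primer base counts: A=6, T=6, G=4, C=6 → A+T=12, G+C=10
Perfect-match Tm = 2(12) + 4(10) = 24 + 40 = 64°C
Mismatches (positions where the bases are not complementary): 5 (at positions 3, 5, 8, 13, 17)
Effective Tm = 64 − 5×5 = 64 − 25 = 39°C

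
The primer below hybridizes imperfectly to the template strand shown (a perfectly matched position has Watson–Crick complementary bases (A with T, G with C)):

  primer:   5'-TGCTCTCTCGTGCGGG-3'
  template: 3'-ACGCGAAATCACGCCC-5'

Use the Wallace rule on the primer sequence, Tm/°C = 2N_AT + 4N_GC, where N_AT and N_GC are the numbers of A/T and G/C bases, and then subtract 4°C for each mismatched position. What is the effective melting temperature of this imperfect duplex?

42°C

Primer base counts: A=0, T=5, G=6, C=5 → A+T=5, G+C=11
Perfect-match Tm = 2(5) + 4(11) = 10 + 44 = 54°C
Mismatches (positions where the bases are not complementary): 3 (at positions 4, 7, 9)
Effective Tm = 54 − 3×4 = 54 − 12 = 42°C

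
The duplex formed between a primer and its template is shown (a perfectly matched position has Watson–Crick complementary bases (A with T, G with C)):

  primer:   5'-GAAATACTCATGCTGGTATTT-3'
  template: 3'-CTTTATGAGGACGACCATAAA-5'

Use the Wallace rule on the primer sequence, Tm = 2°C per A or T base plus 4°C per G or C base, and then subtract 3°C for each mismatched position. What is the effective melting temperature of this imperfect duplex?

Primer base counts: A=6, T=8, G=4, C=3 → A+T=14, G+C=7
Perfect-match Tm = 2(14) + 4(7) = 28 + 28 = 56°C
Mismatches (positions where the bases are not complementary): 1 (at position 10)
Effective Tm = 56 − 1×3 = 56 − 3 = 53°C

53°C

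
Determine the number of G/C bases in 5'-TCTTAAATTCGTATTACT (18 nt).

4

Counting bases: C=3, G=1, T=9, A=5
G+C = 1 + 3 = 4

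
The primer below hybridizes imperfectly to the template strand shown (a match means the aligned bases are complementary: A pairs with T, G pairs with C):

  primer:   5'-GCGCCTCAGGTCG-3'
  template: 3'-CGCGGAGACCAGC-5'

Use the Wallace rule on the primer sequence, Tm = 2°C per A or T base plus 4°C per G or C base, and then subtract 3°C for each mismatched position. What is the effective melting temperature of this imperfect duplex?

43°C

Primer base counts: A=1, T=2, G=5, C=5 → A+T=3, G+C=10
Perfect-match Tm = 2(3) + 4(10) = 6 + 40 = 46°C
Mismatches (positions where the bases are not complementary): 1 (at position 8)
Effective Tm = 46 − 1×3 = 46 − 3 = 43°C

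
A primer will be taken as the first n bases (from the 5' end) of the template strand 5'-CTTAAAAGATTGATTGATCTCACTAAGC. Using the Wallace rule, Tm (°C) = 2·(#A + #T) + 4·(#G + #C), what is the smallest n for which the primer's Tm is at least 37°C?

First 15 bases: CTTAAAAGATTGATT → Tm = 36°C (< 37°C)
First 16 bases: CTTAAAAGATTGATTG → Tm = 40°C (≥ 37°C)
Since every base adds ≥2°C, Tm only increases with n, so the threshold is first crossed at n = 16.

n = 16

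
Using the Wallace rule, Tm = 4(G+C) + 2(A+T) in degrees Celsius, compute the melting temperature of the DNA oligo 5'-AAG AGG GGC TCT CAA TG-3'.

52°C

Scanning the sequence gives G=6, C=3, A=5, T=3.
A+T = 8, G+C = 9
Tm = 2(8) + 4(9) = 16 + 36 = 52°C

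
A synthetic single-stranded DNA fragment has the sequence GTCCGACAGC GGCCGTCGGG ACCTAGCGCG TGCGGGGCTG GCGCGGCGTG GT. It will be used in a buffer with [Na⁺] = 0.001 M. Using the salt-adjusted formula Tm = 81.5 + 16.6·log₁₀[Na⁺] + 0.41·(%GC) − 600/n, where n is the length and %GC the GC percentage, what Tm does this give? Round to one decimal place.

52.5°C

Length n = 52. Base counts: C=16, A=4, T=7, G=25
G+C = 41, so %GC = 41/52 × 100 = 78.846%
Salt term: 16.6 × (-3) = -49.8
GC term: 0.41 × 78.846 = 32.327; length term: −600/52 = −11.538
Tm = 81.5 + (-49.8) + 32.327 − 11.538 = 52.489 → 52.5°C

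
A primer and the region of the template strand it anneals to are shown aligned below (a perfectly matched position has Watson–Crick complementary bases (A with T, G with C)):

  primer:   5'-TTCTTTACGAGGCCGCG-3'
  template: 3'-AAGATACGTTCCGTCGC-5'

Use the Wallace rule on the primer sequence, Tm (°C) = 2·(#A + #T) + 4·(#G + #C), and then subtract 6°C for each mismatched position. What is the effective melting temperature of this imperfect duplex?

30°C

Primer base counts: A=2, T=5, G=5, C=5 → A+T=7, G+C=10
Perfect-match Tm = 2(7) + 4(10) = 14 + 40 = 54°C
Mismatches (positions where the bases are not complementary): 4 (at positions 5, 7, 9, 14)
Effective Tm = 54 − 4×6 = 54 − 24 = 30°C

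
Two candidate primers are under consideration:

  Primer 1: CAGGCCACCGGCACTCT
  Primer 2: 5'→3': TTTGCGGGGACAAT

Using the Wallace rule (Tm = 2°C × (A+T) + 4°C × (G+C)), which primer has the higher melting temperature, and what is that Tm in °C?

Primer 1, 58°C

Primer 1: A+T=5, G+C=12 → Tm = 2(5)+4(12) = 58°C
Primer 2: A+T=7, G+C=7 → Tm = 2(7)+4(7) = 42°C
58°C vs 42°C → primer 1 is higher.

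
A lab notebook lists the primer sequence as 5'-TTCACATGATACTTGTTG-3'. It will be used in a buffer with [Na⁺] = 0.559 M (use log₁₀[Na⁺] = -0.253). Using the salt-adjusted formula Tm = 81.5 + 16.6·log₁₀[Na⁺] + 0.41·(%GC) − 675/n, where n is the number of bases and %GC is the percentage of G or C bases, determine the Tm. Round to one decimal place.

Length n = 18. Counting bases: T=8, A=4, G=3, C=3
G+C = 6, so %GC = 6/18 × 100 = 33.333%
Salt term: 16.6 × (-0.253) = -4.2
GC term: 0.41 × 33.333 = 13.667; length term: −675/18 = −37.5
Tm = 81.5 + (-4.2) + 13.667 − 37.5 = 53.467 → 53.5°C

53.5°C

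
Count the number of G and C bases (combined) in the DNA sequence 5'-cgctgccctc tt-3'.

8

Counting bases: G=2, T=4, A=0, C=6
Total G or C: 2 + 6 = 8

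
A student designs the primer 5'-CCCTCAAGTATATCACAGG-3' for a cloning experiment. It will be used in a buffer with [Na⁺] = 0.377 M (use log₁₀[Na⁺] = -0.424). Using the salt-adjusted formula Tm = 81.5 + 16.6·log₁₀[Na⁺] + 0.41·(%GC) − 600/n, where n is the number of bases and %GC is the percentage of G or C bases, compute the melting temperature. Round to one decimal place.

62.3°C

Length n = 19. Counting bases: G=3, C=6, A=6, T=4
G+C = 9, so %GC = 9/19 × 100 = 47.368%
Salt term: 16.6 × (-0.424) = -7.038
GC term: 0.41 × 47.368 = 19.421; length term: −600/19 = −31.579
Tm = 81.5 + (-7.038) + 19.421 − 31.579 = 62.304 → 62.3°C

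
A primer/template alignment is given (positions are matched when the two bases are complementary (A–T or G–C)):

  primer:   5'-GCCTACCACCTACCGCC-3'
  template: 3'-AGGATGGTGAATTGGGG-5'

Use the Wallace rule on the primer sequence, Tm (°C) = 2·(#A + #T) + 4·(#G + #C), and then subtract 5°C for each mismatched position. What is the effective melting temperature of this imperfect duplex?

38°C

Primer base counts: A=3, T=2, G=2, C=10 → A+T=5, G+C=12
Perfect-match Tm = 2(5) + 4(12) = 10 + 48 = 58°C
Mismatches (positions where the bases are not complementary): 4 (at positions 1, 10, 13, 15)
Effective Tm = 58 − 4×5 = 58 − 20 = 38°C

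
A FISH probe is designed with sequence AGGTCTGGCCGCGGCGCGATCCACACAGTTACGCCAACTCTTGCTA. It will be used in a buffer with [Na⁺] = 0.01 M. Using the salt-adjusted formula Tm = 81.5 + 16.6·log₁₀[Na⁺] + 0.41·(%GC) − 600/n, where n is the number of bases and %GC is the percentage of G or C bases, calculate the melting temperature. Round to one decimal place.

60.2°C

Length n = 46. Scanning the sequence gives G=12, C=16, A=9, T=9.
G+C = 28, so %GC = 28/46 × 100 = 60.87%
Salt term: 16.6 × (-2) = -33.2
GC term: 0.41 × 60.87 = 24.957; length term: −600/46 = −13.043
Tm = 81.5 + (-33.2) + 24.957 − 13.043 = 60.214 → 60.2°C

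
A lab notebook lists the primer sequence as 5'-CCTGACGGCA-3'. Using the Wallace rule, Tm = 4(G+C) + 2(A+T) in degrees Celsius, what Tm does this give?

34°C

Base counts: T=1, A=2, C=4, G=3
So N_AT = 3 and N_GC = 7.
Tm = 4·7 + 2·3 = 28 + 6 = 34°C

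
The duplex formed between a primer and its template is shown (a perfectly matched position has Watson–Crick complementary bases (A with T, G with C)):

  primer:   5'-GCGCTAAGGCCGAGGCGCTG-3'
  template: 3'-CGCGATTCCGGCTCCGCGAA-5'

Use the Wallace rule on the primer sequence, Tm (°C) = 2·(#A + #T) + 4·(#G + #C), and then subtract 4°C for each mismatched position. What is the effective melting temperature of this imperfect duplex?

66°C

Primer base counts: A=3, T=2, G=9, C=6 → A+T=5, G+C=15
Perfect-match Tm = 2(5) + 4(15) = 10 + 60 = 70°C
Mismatches (positions where the bases are not complementary): 1 (at position 20)
Effective Tm = 70 − 1×4 = 70 − 4 = 66°C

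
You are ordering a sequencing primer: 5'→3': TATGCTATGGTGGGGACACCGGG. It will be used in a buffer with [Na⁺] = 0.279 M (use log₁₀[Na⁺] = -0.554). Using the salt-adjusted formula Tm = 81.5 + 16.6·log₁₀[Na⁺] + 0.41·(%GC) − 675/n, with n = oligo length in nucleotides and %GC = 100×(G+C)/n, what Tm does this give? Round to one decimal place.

67.9°C

Length n = 23. Base counts: A=4, G=10, T=5, C=4
G+C = 14, so %GC = 14/23 × 100 = 60.87%
Salt term: 16.6 × (-0.554) = -9.196
GC term: 0.41 × 60.87 = 24.957; length term: −675/23 = −29.348
Tm = 81.5 + (-9.196) + 24.957 − 29.348 = 67.913 → 67.9°C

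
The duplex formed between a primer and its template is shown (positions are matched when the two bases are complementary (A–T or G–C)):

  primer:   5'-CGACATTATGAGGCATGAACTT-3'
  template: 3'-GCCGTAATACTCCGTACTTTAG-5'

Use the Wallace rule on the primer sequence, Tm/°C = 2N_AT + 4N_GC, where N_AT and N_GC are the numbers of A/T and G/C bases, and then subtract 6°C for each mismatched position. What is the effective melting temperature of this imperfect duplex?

44°C

Primer base counts: A=7, T=6, G=5, C=4 → A+T=13, G+C=9
Perfect-match Tm = 2(13) + 4(9) = 26 + 36 = 62°C
Mismatches (positions where the bases are not complementary): 3 (at positions 3, 20, 22)
Effective Tm = 62 − 3×6 = 62 − 18 = 44°C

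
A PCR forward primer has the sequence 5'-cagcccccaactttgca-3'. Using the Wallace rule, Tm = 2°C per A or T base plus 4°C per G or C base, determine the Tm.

54°C

Scanning the sequence gives G=2, C=8, T=3, A=4.
AT pairs contribute 7, GC pairs contribute 10.
Tm = 2(7) + 4(10) = 14 + 40 = 54°C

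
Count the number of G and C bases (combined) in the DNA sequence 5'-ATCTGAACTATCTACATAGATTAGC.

8

G=3, A=9, C=5, T=8
G+C = 3 + 5 = 8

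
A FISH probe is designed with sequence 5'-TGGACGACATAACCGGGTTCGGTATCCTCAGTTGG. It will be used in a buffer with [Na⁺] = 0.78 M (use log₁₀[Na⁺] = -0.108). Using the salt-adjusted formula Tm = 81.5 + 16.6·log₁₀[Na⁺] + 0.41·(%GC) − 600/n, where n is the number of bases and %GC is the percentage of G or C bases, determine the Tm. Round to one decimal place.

Length n = 35. Base counts: G=11, T=9, A=7, C=8
G+C = 19, so %GC = 19/35 × 100 = 54.286%
Salt term: 16.6 × (-0.108) = -1.793
GC term: 0.41 × 54.286 = 22.257; length term: −600/35 = −17.143
Tm = 81.5 + (-1.793) + 22.257 − 17.143 = 84.821 → 84.8°C

84.8°C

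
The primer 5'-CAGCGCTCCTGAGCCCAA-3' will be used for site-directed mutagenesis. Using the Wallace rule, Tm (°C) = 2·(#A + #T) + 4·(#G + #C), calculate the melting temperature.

60°C

Counting bases: G=4, T=2, A=4, C=8
So N_AT = 6 and N_GC = 12.
Tm = 4·12 + 2·6 = 48 + 12 = 60°C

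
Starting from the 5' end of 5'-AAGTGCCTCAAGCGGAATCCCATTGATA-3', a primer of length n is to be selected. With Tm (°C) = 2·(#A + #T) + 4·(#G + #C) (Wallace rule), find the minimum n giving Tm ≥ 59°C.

First 19 bases: AAGTGCCTCAAGCGGAATC → Tm = 58°C (< 59°C)
First 20 bases: AAGTGCCTCAAGCGGAATCC → Tm = 62°C (≥ 59°C)
Each additional base adds 2°C (A/T) or 4°C (G/C), so Tm is non-decreasing in n; n = 20 is the first length to reach 59°C.

n = 20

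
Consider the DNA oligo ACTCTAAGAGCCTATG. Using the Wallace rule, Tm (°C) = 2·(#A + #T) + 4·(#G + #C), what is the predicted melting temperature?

46°C

Scanning the sequence gives A=5, T=4, C=4, G=3.
A+T = 9, G+C = 7
Tm = 2×9 + 4×7 = 46°C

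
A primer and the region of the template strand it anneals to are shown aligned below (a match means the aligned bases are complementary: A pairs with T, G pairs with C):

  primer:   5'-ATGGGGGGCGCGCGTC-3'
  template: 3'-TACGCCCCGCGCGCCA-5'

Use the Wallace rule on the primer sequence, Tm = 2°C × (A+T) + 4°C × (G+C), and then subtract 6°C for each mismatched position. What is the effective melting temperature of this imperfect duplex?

Primer base counts: A=1, T=2, G=9, C=4 → A+T=3, G+C=13
Perfect-match Tm = 2(3) + 4(13) = 6 + 52 = 58°C
Mismatches (positions where the bases are not complementary): 3 (at positions 4, 15, 16)
Effective Tm = 58 − 3×6 = 58 − 18 = 40°C

40°C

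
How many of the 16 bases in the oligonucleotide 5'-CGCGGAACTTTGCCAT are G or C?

Scanning the sequence gives G=4, T=4, A=3, C=5.
Total G or C: 4 + 5 = 9

9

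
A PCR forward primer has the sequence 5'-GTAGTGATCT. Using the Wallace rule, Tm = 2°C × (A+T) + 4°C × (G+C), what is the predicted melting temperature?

28°C

Scanning the sequence gives A=2, C=1, T=4, G=3.
AT pairs contribute 6, GC pairs contribute 4.
Tm = 4·4 + 2·6 = 16 + 12 = 28°C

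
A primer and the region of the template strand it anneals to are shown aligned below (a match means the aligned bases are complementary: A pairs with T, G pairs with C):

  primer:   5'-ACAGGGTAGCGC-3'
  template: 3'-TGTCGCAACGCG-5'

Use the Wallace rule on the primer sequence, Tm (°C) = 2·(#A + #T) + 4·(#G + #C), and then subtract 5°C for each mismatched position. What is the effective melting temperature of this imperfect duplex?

Primer base counts: A=3, T=1, G=5, C=3 → A+T=4, G+C=8
Perfect-match Tm = 2(4) + 4(8) = 8 + 32 = 40°C
Mismatches (positions where the bases are not complementary): 2 (at positions 5, 8)
Effective Tm = 40 − 2×5 = 40 − 10 = 30°C

30°C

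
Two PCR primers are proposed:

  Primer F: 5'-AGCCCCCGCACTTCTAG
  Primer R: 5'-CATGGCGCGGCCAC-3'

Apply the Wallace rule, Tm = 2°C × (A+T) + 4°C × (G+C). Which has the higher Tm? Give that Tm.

Primer F: A+T=6, G+C=11 → Tm = 2(6)+4(11) = 56°C
Primer R: A+T=3, G+C=11 → Tm = 2(3)+4(11) = 50°C
56°C vs 50°C → primer F is higher.

Primer F, 56°C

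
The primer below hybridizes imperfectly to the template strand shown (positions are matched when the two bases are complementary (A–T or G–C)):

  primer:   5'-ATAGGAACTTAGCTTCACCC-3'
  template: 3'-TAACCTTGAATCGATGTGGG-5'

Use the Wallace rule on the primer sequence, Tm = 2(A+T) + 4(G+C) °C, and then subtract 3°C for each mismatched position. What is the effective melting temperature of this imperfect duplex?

Primer base counts: A=6, T=5, G=3, C=6 → A+T=11, G+C=9
Perfect-match Tm = 2(11) + 4(9) = 22 + 36 = 58°C
Mismatches (positions where the bases are not complementary): 2 (at positions 3, 15)
Effective Tm = 58 − 2×3 = 58 − 6 = 52°C

52°C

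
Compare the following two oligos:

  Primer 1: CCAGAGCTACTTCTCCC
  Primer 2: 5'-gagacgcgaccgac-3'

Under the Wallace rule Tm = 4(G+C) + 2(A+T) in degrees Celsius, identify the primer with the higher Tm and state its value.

Primer 1: A+T=7, G+C=10 → Tm = 2(7)+4(10) = 54°C
Primer 2: A+T=4, G+C=10 → Tm = 2(4)+4(10) = 48°C
54°C vs 48°C → primer 1 is higher.

Primer 1, 54°C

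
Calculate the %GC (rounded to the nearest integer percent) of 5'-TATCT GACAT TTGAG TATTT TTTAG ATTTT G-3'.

Base counts: A=7, C=2, G=5, T=17
G+C = 5 + 2 = 7 out of 31 bases
%GC = 7/31 × 100 = 22.58% ≈ 23%

23%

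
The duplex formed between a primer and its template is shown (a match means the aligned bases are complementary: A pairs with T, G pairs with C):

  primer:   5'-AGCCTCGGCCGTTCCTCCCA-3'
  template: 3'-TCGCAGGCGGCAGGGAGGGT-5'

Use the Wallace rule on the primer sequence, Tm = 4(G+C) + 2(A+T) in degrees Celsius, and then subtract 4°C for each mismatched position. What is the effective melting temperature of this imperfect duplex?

Primer base counts: A=2, T=4, G=4, C=10 → A+T=6, G+C=14
Perfect-match Tm = 2(6) + 4(14) = 12 + 56 = 68°C
Mismatches (positions where the bases are not complementary): 3 (at positions 4, 7, 13)
Effective Tm = 68 − 3×4 = 68 − 12 = 56°C

56°C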